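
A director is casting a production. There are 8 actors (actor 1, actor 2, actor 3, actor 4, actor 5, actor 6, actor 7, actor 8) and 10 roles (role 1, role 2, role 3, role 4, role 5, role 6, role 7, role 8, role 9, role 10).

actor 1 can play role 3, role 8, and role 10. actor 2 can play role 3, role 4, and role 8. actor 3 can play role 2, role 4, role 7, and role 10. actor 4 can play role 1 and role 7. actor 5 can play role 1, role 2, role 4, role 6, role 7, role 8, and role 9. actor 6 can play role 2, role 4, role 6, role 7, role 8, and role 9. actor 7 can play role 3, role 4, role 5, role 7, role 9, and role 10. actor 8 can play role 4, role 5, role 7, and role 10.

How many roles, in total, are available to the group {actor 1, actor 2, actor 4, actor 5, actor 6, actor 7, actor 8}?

The union of neighbours of {actor 1, actor 2, actor 4, actor 5, actor 6, actor 7, actor 8} is {role 1, role 2, role 3, role 4, role 5, role 6, role 7, role 8, role 9, role 10}, which has 10 elements.
Since |N(S)| = 10 ≥ |S| = 7, Hall's condition holds for this subset.

10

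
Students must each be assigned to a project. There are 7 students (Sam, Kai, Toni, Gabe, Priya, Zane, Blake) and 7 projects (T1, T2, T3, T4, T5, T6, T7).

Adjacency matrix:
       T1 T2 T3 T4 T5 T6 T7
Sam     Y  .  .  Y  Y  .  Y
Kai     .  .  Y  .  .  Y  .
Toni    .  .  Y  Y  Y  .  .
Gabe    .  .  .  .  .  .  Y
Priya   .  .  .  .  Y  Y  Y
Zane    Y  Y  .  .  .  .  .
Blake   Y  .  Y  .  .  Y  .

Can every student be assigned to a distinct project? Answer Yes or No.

One maximum matching: Sam–T1, Kai–T3, Toni–T4, Gabe–T7, Priya–T5, Zane–T2, Blake–T6.
All 7 students are covered.

Yes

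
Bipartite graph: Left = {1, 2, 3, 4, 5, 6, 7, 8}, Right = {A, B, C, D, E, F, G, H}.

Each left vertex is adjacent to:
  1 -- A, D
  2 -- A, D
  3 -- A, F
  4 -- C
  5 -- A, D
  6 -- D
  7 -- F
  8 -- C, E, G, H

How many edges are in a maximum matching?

5

A valid assignment of size 5: 1-A, 2-D, 3-F, 4-C, 8-E.
The set {1, 2, 3, 5, 6, 7} has only 3 neighbours ({A, D, F}), so by Hall's theorem at most 5 of the 8 left vertices can be matched.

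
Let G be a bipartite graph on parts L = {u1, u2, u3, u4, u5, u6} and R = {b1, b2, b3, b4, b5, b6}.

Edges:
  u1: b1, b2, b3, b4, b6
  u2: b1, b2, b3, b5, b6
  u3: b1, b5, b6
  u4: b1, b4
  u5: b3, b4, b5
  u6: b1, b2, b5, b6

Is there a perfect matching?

For example, pair u1-b1, u2-b2, u3-b6, u4-b4, u5-b3, u6-b5.
Every left vertex is matched, so this is a perfect matching.

Yes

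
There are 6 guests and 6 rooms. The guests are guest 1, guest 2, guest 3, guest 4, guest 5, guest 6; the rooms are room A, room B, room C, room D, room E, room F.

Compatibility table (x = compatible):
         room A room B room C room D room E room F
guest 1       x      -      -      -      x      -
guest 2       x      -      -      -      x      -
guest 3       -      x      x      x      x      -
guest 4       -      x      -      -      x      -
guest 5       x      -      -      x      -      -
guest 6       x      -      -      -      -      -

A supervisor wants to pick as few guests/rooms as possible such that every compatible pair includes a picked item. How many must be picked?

5

The 5 edges guest 1–room A, guest 2–room E, guest 3–room C, guest 4–room B, guest 5–room D form a matching, so any vertex cover needs at least 5 vertices (one per matched edge).
Conversely {guest 3, guest 4, guest 5, room A, room E} meets every edge and has exactly 5 vertices, so 5 is optimal.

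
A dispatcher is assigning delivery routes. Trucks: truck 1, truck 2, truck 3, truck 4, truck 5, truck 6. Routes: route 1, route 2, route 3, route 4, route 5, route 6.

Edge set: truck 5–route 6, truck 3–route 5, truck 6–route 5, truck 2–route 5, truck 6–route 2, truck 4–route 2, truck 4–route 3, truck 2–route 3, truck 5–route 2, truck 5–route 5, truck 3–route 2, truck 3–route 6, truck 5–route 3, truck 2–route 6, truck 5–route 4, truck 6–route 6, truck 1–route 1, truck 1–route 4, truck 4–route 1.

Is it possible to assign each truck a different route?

A valid assignment of size 6: truck 1→route 1, truck 2→route 6, truck 3→route 5, truck 4→route 3, truck 5→route 4, truck 6→route 2.
Every truck is matched, so this is a perfect matching.

Yes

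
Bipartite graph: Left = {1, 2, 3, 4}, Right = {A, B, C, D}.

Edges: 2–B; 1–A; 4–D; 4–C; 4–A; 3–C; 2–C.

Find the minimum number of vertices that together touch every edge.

4

The 4 edges 1–A, 2–B, 3–C, 4–D form a matching, so any vertex cover needs at least 4 vertices (one per matched edge).
Conversely {1, 2, 3, 4} meets every edge and has exactly 4 vertices, so 4 is optimal.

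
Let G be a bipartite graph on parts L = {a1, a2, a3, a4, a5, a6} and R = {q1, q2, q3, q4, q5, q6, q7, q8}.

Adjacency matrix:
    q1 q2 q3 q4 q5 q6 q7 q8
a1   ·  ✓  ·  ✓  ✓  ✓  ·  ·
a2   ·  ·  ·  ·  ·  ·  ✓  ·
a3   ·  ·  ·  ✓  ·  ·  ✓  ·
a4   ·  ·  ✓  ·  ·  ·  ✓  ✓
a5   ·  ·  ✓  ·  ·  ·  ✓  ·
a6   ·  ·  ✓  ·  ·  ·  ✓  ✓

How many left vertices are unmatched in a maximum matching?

1

A valid assignment of size 5: a1–q6, a2–q7, a3–q4, a4–q8, a5–q3.
The set {a2, a4, a5, a6} has only 3 neighbours ({q3, q7, q8}), so by Hall's theorem at most 5 of the 6 left vertices can be matched.
That matches 5 of the 6, leaving 1 unmatched; no matching can do better.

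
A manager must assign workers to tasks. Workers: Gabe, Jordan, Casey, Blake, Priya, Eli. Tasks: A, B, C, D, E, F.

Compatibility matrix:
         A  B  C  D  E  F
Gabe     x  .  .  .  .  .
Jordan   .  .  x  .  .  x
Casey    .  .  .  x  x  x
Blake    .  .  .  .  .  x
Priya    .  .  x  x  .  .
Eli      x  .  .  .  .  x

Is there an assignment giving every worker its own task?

No

The set {Gabe, Blake, Eli} has only 2 neighbours ({A, F}), so by Hall's theorem at most 5 of the 6 workers can be matched.
Hence no matching covers every worker.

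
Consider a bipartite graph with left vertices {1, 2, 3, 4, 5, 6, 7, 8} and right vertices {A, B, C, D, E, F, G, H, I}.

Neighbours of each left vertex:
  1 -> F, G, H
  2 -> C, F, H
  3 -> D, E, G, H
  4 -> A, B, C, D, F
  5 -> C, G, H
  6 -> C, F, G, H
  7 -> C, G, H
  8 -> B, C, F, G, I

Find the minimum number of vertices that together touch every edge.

{3, 4, 8, C, F, G, H} is a vertex cover of size 7: every edge has an endpoint in this set.
No smaller cover exists because 1–H, 2–C, 3–E, 4–A, 5–G, 6–F, 8–B is a matching of size 7, and a cover must include an endpoint of each of these disjoint edges (König's theorem).

7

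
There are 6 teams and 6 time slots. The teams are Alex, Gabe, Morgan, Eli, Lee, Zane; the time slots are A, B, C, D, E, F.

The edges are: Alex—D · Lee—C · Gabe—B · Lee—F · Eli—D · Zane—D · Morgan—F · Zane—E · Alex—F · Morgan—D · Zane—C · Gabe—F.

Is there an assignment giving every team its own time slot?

No

The set {Alex, Morgan, Eli} has only 2 neighbours ({D, F}), so by Hall's theorem at most 5 of the 6 teams can be matched.
Hence no matching covers every team.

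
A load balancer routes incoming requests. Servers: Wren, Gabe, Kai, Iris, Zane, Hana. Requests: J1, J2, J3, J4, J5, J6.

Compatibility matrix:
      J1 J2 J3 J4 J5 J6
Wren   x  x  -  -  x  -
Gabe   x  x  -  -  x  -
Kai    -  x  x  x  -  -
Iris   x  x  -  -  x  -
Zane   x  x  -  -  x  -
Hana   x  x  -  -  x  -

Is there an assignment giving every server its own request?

No

The set {Wren, Gabe, Iris, Zane, Hana} has only 3 neighbours ({J1, J2, J5}), so by Hall's theorem at most 4 of the 6 servers can be matched.
Hence no matching covers every server.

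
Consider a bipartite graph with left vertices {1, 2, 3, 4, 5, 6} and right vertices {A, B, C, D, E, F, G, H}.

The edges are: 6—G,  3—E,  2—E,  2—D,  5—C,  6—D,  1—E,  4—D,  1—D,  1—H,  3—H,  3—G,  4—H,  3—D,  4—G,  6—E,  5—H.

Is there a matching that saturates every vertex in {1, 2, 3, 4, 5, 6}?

No

The set {1, 2, 3, 4, 6} has only 4 neighbours ({D, E, G, H}), so by Hall's theorem at most 5 of the 6 left vertices can be matched.
Hence no matching covers every left vertex.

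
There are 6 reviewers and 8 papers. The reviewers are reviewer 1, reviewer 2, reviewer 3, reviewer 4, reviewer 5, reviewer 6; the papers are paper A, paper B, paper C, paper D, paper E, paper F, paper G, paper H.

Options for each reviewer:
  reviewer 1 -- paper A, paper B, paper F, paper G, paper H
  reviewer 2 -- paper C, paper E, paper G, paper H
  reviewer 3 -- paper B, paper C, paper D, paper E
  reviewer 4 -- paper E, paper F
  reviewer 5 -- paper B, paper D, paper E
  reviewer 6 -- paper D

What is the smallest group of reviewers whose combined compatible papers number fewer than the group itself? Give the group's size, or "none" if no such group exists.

none

A matching saturating every reviewer exists, for instance reviewer 1→paper G, reviewer 2→paper E, reviewer 3→paper C, reviewer 4→paper F, reviewer 5→paper B, reviewer 6→paper D.
By Hall's marriage theorem, this means |N(S)| ≥ |S| for every subset S, so no violating subset exists.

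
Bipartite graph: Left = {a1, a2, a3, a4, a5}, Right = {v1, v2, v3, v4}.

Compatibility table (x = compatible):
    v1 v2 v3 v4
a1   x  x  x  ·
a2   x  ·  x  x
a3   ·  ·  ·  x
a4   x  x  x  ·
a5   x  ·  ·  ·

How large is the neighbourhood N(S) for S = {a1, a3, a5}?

4

The union of neighbours of {a1, a3, a5} is {v1, v2, v3, v4}, which has 4 elements.
Since |N(S)| = 4 ≥ |S| = 3, Hall's condition holds for this subset.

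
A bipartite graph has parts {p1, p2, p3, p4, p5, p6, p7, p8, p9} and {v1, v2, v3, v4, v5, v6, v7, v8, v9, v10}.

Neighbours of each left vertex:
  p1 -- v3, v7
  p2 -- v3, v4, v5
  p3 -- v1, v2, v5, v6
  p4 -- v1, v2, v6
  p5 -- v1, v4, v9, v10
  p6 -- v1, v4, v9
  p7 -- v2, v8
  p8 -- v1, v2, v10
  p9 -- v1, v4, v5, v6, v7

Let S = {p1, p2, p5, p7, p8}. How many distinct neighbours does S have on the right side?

9

The union of neighbours of {p1, p2, p5, p7, p8} is {v1, v2, v3, v4, v5, v7, v8, v9, v10}, which has 9 elements.
Since |N(S)| = 9 ≥ |S| = 5, Hall's condition holds for this subset.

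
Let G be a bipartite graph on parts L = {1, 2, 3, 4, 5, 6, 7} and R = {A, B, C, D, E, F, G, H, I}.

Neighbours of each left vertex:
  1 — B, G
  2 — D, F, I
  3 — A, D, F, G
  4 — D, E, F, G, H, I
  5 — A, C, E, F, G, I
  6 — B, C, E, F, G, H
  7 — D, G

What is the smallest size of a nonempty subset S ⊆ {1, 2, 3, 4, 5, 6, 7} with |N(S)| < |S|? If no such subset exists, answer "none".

A matching saturating every left vertex exists, for instance 1→B, 2→D, 3→F, 4→H, 5→A, 6→E, 7→G.
By Hall's marriage theorem, this means |N(S)| ≥ |S| for every subset S, so no violating subset exists.

none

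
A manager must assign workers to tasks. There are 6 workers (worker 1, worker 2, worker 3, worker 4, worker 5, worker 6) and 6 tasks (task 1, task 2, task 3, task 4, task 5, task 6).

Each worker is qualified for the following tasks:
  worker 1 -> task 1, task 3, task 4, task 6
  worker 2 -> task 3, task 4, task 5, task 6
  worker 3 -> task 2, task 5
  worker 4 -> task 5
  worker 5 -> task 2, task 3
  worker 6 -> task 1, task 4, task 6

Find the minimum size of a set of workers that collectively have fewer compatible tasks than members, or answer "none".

none

A matching saturating every worker exists, for instance worker 1→task 1, worker 2→task 4, worker 3→task 2, worker 4→task 5, worker 5→task 3, worker 6→task 6.
By Hall's marriage theorem, this means |N(S)| ≥ |S| for every subset S, so no violating subset exists.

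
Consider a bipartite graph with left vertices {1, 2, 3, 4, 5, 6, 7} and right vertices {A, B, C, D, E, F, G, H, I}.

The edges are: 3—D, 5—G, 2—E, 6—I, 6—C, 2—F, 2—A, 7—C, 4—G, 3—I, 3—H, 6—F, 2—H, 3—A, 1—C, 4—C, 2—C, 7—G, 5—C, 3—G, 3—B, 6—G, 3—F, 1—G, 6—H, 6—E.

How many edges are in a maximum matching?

5

For example, pair 1-G, 2-A, 3-H, 4-C, 6-E.
The set {1, 4, 5, 7} has only 2 neighbours ({C, G}), so by Hall's theorem at most 5 of the 7 left vertices can be matched.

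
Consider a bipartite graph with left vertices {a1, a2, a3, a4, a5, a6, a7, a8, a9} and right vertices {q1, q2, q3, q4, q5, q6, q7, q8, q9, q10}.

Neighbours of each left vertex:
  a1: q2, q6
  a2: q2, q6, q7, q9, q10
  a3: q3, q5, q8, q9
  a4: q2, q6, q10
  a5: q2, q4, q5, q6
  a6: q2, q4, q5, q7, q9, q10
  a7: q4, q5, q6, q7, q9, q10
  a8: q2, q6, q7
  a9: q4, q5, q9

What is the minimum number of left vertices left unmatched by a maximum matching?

1

A valid assignment of size 8: a1-q6, a2-q9, a3-q8, a4-q10, a5-q5, a6-q7, a7-q4, a8-q2.
The set {a1, a2, a4, a5, a6, a7, a8, a9} has only 7 neighbours ({q10, q2, q4, q5, q6, q7, q9}), so by Hall's theorem at most 8 of the 9 left vertices can be matched.
That matches 8 of the 9, leaving 1 unmatched; no matching can do better.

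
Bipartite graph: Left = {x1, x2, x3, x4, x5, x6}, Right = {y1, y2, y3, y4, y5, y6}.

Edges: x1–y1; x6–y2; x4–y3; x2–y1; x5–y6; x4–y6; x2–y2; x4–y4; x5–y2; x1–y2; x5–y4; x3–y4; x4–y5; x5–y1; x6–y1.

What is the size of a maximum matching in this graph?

For example, pair x1–y2, x2–y1, x3–y4, x4–y3, x5–y6.
The set {x1, x2, x6} has only 2 neighbours ({y1, y2}), so by Hall's theorem at most 5 of the 6 left vertices can be matched.

5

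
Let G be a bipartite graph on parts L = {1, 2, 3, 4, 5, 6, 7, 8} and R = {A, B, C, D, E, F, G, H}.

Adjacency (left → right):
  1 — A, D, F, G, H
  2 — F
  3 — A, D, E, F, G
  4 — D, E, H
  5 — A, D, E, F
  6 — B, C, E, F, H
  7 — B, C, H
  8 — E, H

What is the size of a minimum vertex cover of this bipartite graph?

{1, 2, 3, 4, 5, 6, 7, 8} is a vertex cover of size 8: every edge has an endpoint in this set.
No smaller cover exists because 1–A, 2–F, 3–G, 4–H, 5–D, 6–B, 7–C, 8–E is a matching of size 8, and a cover must include an endpoint of each of these disjoint edges (König's theorem).

8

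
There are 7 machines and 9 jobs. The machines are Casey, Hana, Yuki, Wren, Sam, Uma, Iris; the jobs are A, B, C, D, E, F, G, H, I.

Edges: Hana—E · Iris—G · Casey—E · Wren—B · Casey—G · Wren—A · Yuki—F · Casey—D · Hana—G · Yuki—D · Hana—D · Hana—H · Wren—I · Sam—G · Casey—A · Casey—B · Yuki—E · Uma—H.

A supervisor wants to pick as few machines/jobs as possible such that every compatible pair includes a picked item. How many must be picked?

6

The 6 edges Casey–A, Hana–D, Yuki–E, Wren–I, Sam–G, Uma–H form a matching, so any vertex cover needs at least 6 vertices (one per matched edge).
Conversely {Casey, Hana, Yuki, Wren, Uma, G} meets every edge and has exactly 6 vertices, so 6 is optimal.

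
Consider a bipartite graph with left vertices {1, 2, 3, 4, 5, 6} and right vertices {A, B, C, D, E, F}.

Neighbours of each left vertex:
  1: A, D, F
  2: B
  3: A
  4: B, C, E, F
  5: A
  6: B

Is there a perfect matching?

No

The set {2, 3, 5, 6} has only 2 neighbours ({A, B}), so by Hall's theorem at most 4 of the 6 left vertices can be matched.
Hence no matching covers every left vertex.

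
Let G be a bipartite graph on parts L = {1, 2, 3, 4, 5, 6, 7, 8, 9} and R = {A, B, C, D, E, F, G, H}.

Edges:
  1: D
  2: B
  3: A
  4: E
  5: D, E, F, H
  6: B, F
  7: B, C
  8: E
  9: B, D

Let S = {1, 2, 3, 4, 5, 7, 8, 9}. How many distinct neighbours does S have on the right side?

7

The union of neighbours of {1, 2, 3, 4, 5, 7, 8, 9} is {A, B, C, D, E, F, H}, which has 7 elements.
Since |N(S)| = 7 < |S| = 8, Hall's condition fails for this subset.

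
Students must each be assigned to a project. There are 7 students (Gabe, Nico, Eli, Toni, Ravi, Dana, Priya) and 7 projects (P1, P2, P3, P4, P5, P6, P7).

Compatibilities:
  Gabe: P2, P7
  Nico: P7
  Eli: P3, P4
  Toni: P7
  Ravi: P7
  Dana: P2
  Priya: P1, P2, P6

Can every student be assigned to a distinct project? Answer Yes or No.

The set {Gabe, Nico, Toni, Ravi, Dana} has only 2 neighbours ({P2, P7}), so by Hall's theorem at most 4 of the 7 students can be matched.
Hence no matching covers every student.

No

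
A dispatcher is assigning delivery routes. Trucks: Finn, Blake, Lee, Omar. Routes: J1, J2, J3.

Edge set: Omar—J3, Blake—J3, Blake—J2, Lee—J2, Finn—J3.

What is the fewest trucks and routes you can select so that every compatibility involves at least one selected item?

2

The 2 edges Finn–J3, Blake–J2 form a matching, so any vertex cover needs at least 2 vertices (one per matched edge).
Conversely {J2, J3} meets every edge and has exactly 2 vertices, so 2 is optimal.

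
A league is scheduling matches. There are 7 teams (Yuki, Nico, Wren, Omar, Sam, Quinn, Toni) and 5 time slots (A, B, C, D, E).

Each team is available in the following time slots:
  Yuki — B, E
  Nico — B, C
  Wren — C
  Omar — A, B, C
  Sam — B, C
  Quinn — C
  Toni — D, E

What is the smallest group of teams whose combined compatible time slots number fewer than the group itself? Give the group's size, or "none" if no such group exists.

2

Take S = {Wren, Quinn}. Its neighbourhood is {C}, so |N(S)| = 1 < |S| = 2.
No single vertex violates Hall's condition since each has at least one neighbour, so 2 is the minimum.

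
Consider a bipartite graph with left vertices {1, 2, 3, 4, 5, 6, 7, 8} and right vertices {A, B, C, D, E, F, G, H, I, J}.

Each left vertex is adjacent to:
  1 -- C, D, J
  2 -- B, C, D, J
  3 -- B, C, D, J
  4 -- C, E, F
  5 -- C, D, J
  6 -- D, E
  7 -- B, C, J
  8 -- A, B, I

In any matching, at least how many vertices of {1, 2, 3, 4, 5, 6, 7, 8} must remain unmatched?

One maximum matching: 1-D, 2-B, 3-C, 4-F, 5-J, 6-E, 8-I.
The set {1, 2, 3, 5, 7} has only 4 neighbours ({B, C, D, J}), so by Hall's theorem at most 7 of the 8 left vertices can be matched.
That matches 7 of the 8, leaving 1 unmatched; no matching can do better.

1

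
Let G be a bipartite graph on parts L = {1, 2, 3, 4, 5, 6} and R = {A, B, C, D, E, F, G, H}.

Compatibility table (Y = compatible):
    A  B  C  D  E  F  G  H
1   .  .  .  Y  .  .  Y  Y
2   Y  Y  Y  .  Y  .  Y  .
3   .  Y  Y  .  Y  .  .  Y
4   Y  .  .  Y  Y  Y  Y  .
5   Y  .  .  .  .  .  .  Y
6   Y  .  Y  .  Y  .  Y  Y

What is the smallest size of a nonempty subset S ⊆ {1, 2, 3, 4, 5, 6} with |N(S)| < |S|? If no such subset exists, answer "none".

A matching saturating every left vertex exists, for instance 1→D, 2→E, 3→B, 4→A, 5→H, 6→G.
By Hall's marriage theorem, this means |N(S)| ≥ |S| for every subset S, so no violating subset exists.

none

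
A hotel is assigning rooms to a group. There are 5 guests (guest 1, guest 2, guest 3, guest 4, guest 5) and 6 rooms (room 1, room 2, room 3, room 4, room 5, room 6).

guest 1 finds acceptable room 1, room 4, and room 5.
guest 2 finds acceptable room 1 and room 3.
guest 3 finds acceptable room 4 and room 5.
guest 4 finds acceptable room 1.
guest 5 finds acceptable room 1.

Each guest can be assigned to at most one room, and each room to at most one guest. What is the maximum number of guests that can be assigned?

4

A valid assignment of size 4: guest 1→room 4, guest 2→room 3, guest 3→room 5, guest 4→room 1.
The set {guest 4, guest 5} has only 1 neighbour ({room 1}), so by Hall's theorem at most 4 of the 5 guests can be matched.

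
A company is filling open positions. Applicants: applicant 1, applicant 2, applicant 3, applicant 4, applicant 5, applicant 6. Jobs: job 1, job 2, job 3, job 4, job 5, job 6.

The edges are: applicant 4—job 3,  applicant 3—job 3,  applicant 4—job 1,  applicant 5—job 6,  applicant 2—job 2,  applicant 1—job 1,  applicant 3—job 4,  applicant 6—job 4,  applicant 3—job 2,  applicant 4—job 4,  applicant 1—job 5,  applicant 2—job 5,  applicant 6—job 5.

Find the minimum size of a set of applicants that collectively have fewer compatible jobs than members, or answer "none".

A matching saturating every applicant exists, for instance applicant 1→job 1, applicant 2→job 5, applicant 3→job 2, applicant 4→job 3, applicant 5→job 6, applicant 6→job 4.
By Hall's marriage theorem, this means |N(S)| ≥ |S| for every subset S, so no violating subset exists.

none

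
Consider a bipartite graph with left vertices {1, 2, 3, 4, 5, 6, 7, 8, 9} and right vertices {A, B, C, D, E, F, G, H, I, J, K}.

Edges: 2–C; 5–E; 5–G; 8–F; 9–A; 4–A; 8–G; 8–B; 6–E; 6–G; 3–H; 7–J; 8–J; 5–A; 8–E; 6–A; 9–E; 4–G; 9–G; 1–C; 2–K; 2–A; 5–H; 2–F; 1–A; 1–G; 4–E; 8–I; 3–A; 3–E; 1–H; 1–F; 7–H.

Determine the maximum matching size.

8

For example, pair 1–F, 2–C, 3–H, 4–A, 5–G, 6–E, 7–J, 8–B.
The set {3, 4, 5, 6, 9} has only 4 neighbours ({A, E, G, H}), so by Hall's theorem at most 8 of the 9 left vertices can be matched.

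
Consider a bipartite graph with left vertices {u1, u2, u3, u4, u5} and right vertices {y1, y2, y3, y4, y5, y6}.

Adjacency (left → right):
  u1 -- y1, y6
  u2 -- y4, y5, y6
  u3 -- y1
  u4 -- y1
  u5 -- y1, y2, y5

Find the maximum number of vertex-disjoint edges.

For example, pair u1→y6, u2→y4, u3→y1, u5→y2.
The set {u3, u4} has only 1 neighbour ({y1}), so by Hall's theorem at most 4 of the 5 left vertices can be matched.

4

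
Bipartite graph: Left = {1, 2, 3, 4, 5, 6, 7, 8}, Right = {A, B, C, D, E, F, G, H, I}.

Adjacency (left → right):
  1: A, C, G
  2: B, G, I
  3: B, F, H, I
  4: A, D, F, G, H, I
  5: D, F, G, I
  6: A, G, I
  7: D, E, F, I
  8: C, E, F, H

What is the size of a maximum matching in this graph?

For example, pair 1-C, 2-G, 3-B, 4-A, 5-F, 6-I, 7-E, 8-H.
All 8 left vertices are matched, so no larger matching exists.

8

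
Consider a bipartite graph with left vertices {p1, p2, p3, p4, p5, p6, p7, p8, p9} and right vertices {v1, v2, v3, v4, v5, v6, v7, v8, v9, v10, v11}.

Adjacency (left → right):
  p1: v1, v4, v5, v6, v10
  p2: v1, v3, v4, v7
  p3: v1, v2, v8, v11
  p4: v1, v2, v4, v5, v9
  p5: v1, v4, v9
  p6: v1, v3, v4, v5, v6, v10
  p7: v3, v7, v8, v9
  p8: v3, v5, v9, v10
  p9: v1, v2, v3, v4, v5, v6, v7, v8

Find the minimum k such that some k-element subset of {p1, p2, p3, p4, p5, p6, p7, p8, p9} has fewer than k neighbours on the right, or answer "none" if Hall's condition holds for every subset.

A matching saturating every left vertex exists, for instance p1→v6, p2→v1, p3→v2, p4→v5, p5→v4, p6→v3, p7→v7, p8→v10, p9→v8.
By Hall's marriage theorem, this means |N(S)| ≥ |S| for every subset S, so no violating subset exists.

none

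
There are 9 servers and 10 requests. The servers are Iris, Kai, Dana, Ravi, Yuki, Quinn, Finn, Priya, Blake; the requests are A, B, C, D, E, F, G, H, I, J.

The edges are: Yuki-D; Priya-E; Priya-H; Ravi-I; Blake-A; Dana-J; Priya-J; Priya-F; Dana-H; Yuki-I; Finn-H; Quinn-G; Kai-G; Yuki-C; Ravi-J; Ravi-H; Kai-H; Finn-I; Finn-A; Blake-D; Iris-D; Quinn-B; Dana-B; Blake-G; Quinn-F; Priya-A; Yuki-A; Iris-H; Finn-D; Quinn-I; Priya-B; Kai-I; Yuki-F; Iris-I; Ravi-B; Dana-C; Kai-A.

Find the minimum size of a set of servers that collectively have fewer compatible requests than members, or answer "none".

A matching saturating every server exists, for instance Iris→H, Kai→I, Dana→C, Ravi→B, Yuki→A, Quinn→F, Finn→D, Priya→J, Blake→G.
By Hall's marriage theorem, this means |N(S)| ≥ |S| for every subset S, so no violating subset exists.

none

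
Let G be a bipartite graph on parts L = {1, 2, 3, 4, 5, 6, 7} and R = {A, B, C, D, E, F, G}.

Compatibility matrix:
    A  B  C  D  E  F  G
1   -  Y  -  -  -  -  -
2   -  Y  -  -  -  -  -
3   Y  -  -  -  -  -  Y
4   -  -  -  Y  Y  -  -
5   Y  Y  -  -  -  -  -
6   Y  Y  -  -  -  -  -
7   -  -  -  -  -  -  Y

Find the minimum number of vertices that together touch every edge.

4

A maximum matching has 4 edges (e.g. 1–B, 3–G, 4–E, 5–A).
By König's theorem the minimum vertex cover has the same size. One such cover is {4, A, B, G}.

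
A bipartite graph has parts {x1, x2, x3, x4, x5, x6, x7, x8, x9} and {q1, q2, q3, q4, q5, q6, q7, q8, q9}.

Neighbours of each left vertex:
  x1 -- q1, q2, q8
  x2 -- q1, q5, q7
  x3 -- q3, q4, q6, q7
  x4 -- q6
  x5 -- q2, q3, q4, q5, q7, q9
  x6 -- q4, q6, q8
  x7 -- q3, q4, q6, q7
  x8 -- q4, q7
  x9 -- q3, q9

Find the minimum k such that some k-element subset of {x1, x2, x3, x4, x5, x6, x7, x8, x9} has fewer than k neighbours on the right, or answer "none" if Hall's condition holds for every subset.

none

A matching saturating every left vertex exists, for instance x1→q1, x2→q5, x3→q4, x4→q6, x5→q2, x6→q8, x7→q3, x8→q7, x9→q9.
By Hall's marriage theorem, this means |N(S)| ≥ |S| for every subset S, so no violating subset exists.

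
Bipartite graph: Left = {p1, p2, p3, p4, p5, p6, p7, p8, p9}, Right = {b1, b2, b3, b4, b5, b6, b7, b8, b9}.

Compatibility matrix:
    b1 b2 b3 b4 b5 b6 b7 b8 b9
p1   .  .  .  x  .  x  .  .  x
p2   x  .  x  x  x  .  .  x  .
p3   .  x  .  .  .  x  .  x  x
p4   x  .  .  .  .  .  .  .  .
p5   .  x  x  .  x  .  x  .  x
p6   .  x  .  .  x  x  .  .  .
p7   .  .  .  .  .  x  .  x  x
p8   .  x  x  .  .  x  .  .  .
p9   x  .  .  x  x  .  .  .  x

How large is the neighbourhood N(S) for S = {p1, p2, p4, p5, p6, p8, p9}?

The union of neighbours of {p1, p2, p4, p5, p6, p8, p9} is {b1, b2, b3, b4, b5, b6, b7, b8, b9}, which has 9 elements.
Since |N(S)| = 9 ≥ |S| = 7, Hall's condition holds for this subset.

9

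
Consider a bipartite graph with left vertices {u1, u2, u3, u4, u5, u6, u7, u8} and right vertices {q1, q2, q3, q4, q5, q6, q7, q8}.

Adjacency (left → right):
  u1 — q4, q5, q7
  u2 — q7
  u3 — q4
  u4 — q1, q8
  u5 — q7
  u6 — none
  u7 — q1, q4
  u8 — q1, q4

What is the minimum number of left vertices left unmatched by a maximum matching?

3

One maximum matching: u1→q5, u2→q7, u3→q4, u4→q8, u7→q1.
The set {u2, u3, u5, u6, u7, u8} has only 3 neighbours ({q1, q4, q7}), so by Hall's theorem at most 5 of the 8 left vertices can be matched.
That matches 5 of the 8, leaving 3 unmatched; no matching can do better.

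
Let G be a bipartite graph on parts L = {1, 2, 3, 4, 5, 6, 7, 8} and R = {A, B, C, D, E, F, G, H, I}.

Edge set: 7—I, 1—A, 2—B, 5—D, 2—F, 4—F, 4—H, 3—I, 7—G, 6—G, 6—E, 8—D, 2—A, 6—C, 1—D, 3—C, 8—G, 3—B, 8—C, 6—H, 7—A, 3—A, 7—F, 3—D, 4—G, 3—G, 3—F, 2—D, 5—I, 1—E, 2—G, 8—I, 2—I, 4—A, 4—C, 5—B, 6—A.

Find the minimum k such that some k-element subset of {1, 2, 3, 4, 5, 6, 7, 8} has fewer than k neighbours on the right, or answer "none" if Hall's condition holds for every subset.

A matching saturating every left vertex exists, for instance 1→E, 2→B, 3→F, 4→H, 5→D, 6→A, 7→I, 8→G.
By Hall's marriage theorem, this means |N(S)| ≥ |S| for every subset S, so no violating subset exists.

none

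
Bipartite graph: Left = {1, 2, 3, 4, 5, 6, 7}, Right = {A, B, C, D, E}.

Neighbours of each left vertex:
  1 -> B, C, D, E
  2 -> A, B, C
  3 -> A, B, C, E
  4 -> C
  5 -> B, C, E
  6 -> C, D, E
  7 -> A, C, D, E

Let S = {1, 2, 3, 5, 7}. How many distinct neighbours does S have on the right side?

The union of neighbours of {1, 2, 3, 5, 7} is {A, B, C, D, E}, which has 5 elements.
Since |N(S)| = 5 ≥ |S| = 5, Hall's condition holds for this subset.

5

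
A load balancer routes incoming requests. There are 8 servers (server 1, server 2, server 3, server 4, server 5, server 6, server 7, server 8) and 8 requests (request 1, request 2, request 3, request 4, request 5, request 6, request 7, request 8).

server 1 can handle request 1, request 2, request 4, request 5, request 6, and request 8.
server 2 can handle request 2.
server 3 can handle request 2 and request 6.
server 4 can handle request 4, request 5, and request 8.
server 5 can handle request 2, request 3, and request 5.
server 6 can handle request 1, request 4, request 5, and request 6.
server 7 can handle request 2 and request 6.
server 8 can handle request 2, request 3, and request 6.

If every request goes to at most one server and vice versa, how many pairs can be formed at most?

A valid assignment of size 7: server 1-request 1, server 2-request 2, server 3-request 6, server 4-request 8, server 5-request 5, server 6-request 4, server 8-request 3.
The set {server 2, server 3, server 7} has only 2 neighbours ({request 2, request 6}), so by Hall's theorem at most 7 of the 8 servers can be matched.

7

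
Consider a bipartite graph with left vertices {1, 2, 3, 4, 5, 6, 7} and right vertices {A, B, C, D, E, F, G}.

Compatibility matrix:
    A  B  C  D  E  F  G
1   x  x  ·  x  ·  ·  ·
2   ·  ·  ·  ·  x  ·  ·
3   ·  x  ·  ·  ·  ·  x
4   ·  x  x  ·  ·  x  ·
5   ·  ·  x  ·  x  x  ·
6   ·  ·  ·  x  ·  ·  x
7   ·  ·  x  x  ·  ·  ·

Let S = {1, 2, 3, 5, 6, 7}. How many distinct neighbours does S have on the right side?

7

The union of neighbours of {1, 2, 3, 5, 6, 7} is {A, B, C, D, E, F, G}, which has 7 elements.
Since |N(S)| = 7 ≥ |S| = 6, Hall's condition holds for this subset.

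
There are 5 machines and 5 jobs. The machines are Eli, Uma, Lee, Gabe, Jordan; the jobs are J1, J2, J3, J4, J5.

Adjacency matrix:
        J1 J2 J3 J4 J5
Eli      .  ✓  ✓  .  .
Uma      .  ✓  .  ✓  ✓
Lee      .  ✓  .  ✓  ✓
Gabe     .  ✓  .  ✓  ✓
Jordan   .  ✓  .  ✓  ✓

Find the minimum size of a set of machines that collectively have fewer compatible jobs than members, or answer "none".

Take S = {Uma, Lee, Gabe, Jordan}. Its neighbourhood is {J2, J4, J5}, so |N(S)| = 3 < |S| = 4.
Every subset of size less than 4 has at least as many neighbours as members, so 4 is the minimum.

4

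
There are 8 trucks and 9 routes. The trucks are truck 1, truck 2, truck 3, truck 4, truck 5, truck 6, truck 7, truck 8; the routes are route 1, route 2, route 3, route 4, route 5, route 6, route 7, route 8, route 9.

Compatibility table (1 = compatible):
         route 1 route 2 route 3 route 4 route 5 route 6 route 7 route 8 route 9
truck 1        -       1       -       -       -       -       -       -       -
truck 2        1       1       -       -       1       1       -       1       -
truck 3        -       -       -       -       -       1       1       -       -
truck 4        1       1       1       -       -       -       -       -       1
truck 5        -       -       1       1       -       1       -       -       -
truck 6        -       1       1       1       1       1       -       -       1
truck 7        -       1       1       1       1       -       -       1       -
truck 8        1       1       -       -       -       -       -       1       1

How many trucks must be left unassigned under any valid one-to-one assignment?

0

One maximum matching: truck 1-route 2, truck 2-route 1, truck 3-route 7, truck 4-route 3, truck 5-route 6, truck 6-route 4, truck 7-route 8, truck 8-route 9.
This saturates every truck, so 8 is the maximum.
That matches 8 of the 8, leaving 0 unmatched; no matching can do better.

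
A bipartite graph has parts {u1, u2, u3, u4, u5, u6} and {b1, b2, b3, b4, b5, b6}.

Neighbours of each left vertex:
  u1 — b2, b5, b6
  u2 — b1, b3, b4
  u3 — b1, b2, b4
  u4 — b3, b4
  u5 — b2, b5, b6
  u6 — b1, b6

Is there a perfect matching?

One maximum matching: u1–b5, u2–b1, u3–b4, u4–b3, u5–b2, u6–b6.
All 6 left vertices are covered.

Yes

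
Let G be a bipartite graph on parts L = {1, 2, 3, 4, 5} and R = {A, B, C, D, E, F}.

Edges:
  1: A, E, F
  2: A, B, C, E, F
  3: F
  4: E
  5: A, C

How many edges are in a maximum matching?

One maximum matching: 1→A, 2→B, 3→F, 4→E, 5→C.
This saturates every left vertex, so 5 is the maximum.

5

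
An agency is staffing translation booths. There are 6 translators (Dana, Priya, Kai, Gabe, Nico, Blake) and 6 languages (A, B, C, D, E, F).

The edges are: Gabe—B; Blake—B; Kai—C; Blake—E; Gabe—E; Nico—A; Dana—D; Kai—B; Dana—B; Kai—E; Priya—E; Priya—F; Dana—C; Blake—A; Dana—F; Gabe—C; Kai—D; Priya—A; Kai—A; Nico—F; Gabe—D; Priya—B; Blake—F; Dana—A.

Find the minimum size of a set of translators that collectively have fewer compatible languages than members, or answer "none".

none

A matching saturating every translator exists, for instance Dana→D, Priya→E, Kai→A, Gabe→C, Nico→F, Blake→B.
By Hall's marriage theorem, this means |N(S)| ≥ |S| for every subset S, so no violating subset exists.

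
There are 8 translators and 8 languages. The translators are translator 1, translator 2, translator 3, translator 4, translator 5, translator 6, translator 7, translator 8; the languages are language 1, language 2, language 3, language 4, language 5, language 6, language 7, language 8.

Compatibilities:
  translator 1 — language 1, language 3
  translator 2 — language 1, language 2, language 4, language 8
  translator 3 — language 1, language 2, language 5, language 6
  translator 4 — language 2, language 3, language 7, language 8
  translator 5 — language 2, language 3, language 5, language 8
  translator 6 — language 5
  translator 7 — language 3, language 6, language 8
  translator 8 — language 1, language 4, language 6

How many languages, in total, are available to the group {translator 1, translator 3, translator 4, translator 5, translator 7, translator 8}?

8

The union of neighbours of {translator 1, translator 3, translator 4, translator 5, translator 7, translator 8} is {language 1, language 2, language 3, language 4, language 5, language 6, language 7, language 8}, which has 8 elements.
Since |N(S)| = 8 ≥ |S| = 6, Hall's condition holds for this subset.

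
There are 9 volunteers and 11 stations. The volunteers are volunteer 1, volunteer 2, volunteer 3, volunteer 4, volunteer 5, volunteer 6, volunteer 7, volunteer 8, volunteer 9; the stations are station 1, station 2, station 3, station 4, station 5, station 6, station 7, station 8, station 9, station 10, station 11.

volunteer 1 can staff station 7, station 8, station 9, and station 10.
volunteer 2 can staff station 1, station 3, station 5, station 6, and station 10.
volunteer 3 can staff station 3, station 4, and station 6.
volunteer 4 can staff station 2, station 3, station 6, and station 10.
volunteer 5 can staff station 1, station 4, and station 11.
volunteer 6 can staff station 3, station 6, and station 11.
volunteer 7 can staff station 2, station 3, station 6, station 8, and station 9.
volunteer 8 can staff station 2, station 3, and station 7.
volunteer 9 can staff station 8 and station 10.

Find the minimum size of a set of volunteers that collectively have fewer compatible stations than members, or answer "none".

A matching saturating every volunteer exists, for instance volunteer 1→station 7, volunteer 2→station 6, volunteer 3→station 4, volunteer 4→station 10, volunteer 5→station 1, volunteer 6→station 11, volunteer 7→station 2, volunteer 8→station 3, volunteer 9→station 8.
By Hall's marriage theorem, this means |N(S)| ≥ |S| for every subset S, so no violating subset exists.

none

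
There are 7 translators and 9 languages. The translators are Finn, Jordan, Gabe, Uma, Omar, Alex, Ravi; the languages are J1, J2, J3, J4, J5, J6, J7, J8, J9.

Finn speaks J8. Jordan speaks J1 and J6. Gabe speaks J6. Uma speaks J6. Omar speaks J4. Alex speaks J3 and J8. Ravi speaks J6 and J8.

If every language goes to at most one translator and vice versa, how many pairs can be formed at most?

A valid assignment of size 5: Finn-J8, Jordan-J1, Gabe-J6, Omar-J4, Alex-J3.
The set {Finn, Gabe, Uma, Ravi} has only 2 neighbours ({J6, J8}), so by Hall's theorem at most 5 of the 7 translators can be matched.

5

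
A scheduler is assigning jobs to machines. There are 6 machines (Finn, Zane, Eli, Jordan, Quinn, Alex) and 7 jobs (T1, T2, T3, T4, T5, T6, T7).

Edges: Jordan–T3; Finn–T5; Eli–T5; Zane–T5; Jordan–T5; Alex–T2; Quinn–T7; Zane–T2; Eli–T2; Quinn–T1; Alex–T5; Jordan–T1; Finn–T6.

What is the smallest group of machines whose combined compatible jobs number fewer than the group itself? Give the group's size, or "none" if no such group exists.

3

Take S = {Zane, Eli, Alex}. Its neighbourhood is {T2, T5}, so |N(S)| = 2 < |S| = 3.
Every subset of size less than 3 has at least as many neighbours as members, so 3 is the minimum.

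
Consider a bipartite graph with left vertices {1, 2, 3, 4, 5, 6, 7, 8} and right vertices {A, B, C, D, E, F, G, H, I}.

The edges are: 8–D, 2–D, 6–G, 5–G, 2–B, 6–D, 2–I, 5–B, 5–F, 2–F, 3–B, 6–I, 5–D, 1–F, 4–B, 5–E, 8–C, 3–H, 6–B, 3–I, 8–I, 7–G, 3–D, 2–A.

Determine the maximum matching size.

8

One maximum matching: 1–F, 2–A, 3–H, 4–B, 5–E, 6–D, 7–G, 8–C.
This saturates every left vertex, so 8 is the maximum.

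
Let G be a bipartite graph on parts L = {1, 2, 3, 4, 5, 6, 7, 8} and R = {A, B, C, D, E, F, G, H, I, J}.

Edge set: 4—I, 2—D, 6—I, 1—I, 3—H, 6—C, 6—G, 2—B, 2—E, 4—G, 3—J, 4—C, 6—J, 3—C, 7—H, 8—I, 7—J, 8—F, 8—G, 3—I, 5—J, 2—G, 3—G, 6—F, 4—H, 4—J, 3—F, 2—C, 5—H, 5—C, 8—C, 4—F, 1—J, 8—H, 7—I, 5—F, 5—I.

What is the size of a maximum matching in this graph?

For example, pair 1→I, 2→E, 3→H, 4→C, 5→F, 6→G, 7→J.
The set {1, 3, 4, 5, 6, 7, 8} has only 6 neighbours ({C, F, G, H, I, J}), so by Hall's theorem at most 7 of the 8 left vertices can be matched.

7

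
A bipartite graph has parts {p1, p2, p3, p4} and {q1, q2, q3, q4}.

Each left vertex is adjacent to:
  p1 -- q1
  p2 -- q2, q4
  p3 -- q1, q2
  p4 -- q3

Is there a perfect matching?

Yes

For example, pair p1–q1, p2–q4, p3–q2, p4–q3.
All 4 left vertices are covered.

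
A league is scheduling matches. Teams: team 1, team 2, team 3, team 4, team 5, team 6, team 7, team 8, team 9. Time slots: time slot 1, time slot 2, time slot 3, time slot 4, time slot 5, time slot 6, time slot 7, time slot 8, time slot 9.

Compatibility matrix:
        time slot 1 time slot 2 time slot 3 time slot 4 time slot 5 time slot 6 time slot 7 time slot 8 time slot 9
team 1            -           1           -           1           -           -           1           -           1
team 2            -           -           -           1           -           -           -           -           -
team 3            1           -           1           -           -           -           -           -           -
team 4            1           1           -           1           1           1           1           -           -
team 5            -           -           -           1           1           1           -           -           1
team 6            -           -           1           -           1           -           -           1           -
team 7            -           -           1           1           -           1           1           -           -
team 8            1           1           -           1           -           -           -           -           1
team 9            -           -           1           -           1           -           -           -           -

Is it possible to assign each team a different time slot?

Yes

A valid assignment of size 9: team 1→time slot 9, team 2→time slot 4, team 3→time slot 1, team 4→time slot 5, team 5→time slot 6, team 6→time slot 8, team 7→time slot 7, team 8→time slot 2, team 9→time slot 3.
All 9 teams are covered.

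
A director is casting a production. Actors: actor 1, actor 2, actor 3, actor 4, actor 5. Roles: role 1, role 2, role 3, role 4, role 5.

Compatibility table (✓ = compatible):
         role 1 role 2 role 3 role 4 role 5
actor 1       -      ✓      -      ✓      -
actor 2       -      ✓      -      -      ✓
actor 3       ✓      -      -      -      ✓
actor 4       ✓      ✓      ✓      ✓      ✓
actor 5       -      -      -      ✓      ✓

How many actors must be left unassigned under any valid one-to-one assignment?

One maximum matching: actor 1-role 4, actor 2-role 2, actor 3-role 1, actor 4-role 3, actor 5-role 5.
This saturates every actor, so 5 is the maximum.
That matches 5 of the 5, leaving 0 unmatched; no matching can do better.

0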